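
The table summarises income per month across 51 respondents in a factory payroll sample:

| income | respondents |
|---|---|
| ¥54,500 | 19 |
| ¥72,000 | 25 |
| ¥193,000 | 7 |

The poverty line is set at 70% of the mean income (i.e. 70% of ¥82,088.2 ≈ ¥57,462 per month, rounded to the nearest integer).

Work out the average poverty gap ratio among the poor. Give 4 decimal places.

0.0515

Poor units: 19×¥54,500 (q = 19 of N = 51).
Shortfall ratios (z−y)/z: 0.0515 (×19); sum = 0.979395.
I averages over the q = 19 poor units only: 0.979395 / 19 = 0.0515.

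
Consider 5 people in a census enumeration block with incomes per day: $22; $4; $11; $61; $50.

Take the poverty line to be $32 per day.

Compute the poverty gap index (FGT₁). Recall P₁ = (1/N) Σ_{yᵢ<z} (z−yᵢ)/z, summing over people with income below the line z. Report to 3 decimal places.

Below the line: $4, $11, $22 (q = 3 of N = 5).
Normalized shortfalls: (32−4)/32 = 0.8750; (32−11)/32 = 0.6562; (32−22)/32 = 0.3125.
Sum of shortfalls = 1.843750; P₁ averages over all N: 1.843750 / 5 = 0.369.

0.369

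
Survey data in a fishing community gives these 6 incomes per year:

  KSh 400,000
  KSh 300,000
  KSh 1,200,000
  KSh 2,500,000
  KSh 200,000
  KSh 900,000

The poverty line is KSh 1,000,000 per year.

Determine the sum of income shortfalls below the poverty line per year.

KSh 2,200,000

Poor units: KSh 200,000, KSh 300,000, KSh 400,000, KSh 900,000 (q = 4 of N = 6).
Individual gaps: 1000000−200000 = 800000; 1000000−300000 = 700000; 1000000−400000 = 600000; 1000000−900000 = 100000.
Aggregate gap = KSh 2,200,000.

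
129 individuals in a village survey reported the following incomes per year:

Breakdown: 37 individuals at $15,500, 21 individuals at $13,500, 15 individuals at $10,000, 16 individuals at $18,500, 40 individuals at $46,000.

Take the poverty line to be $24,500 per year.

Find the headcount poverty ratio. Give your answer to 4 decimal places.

89 of the 129 individuals have income below $24,500.
H = 89/129 = 0.6899.

0.6899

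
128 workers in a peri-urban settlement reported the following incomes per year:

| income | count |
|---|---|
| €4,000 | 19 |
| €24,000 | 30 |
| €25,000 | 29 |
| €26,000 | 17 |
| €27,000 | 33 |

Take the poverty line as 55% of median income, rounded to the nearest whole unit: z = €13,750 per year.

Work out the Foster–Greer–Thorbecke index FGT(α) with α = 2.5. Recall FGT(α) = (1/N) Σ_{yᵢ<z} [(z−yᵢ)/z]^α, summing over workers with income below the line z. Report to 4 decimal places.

0.0628

Below z: 19×€4,000 (q = 19 of N = 128).
Gap ratios (z−y)/z: (13750−4000)/13750 = 0.7091 (×19).
Raised to α = 2.5: 0.42340 (×19).
Sum = 8.044673; FGT(2.5) = 8.044673 / 128 = 0.0628.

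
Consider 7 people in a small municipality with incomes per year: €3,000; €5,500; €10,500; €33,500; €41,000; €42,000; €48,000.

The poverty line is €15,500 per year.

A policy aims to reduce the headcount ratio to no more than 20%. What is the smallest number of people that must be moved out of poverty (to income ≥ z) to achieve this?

2

Currently q = 3 of N = 7 are below the line (H = 0.429).
A headcount ratio of at most 20% allows at most ⌊0.20 × 7⌋ = 1 poor people.
So at least 3 − 1 = 2 must be lifted.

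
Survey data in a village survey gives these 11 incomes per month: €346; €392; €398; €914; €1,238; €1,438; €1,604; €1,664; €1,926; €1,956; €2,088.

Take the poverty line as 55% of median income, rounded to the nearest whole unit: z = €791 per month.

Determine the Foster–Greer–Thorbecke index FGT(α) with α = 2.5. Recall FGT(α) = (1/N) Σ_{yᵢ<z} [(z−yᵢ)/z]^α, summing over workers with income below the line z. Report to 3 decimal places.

Below the line: €346, €392, €398 (q = 3 of N = 11).
Shortfall ratios: (791−346)/791 = 0.5626; (791−392)/791 = 0.5044; (791−398)/791 = 0.4968.
Raised to α = 2.5: 0.23739; 0.18071; 0.17400.
Sum = 0.592098; FGT(2.5) = 0.592098 / 11 = 0.054.

0.054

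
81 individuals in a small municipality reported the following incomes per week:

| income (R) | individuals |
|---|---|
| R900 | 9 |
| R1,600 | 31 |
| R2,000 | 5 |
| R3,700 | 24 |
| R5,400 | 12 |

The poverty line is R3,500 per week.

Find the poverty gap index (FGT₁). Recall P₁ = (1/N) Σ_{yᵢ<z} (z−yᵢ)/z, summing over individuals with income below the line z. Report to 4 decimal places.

Poor units: 9×R900, 31×R1,600, 5×R2,000 (q = 45 of N = 81).
Normalized shortfalls: (3500−900)/3500 = 0.7429 (×9); (3500−1600)/3500 = 0.5429 (×31); (3500−2000)/3500 = 0.4286 (×5).
Sum of shortfalls = 25.657143; P₁ averages over all N: 25.657143 / 81 = 0.3168.

0.3168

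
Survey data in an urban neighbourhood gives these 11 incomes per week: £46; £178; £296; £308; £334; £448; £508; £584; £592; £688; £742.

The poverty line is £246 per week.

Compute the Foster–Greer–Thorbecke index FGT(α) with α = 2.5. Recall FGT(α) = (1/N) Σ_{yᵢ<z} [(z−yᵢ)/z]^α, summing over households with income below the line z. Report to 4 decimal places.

Incomes under z: £46, £178 (q = 2 of N = 11).
Relative gaps: (246−46)/246 = 0.8130; (246−178)/246 = 0.2764.
Raised to α = 2.5: 0.59599; 0.04017.
Sum = 0.636161; FGT(2.5) = 0.636161 / 11 = 0.0578.

0.0578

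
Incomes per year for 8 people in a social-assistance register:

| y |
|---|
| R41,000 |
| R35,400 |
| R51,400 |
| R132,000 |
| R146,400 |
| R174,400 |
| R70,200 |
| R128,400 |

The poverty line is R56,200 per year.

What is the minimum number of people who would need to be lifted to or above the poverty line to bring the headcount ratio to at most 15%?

2

3 of the 8 people are poor, so H = 3/8 = 0.375.
A headcount ratio of at most 15% allows at most ⌊0.15 × 8⌋ = 1 poor people.
So at least 3 − 1 = 2 must be lifted.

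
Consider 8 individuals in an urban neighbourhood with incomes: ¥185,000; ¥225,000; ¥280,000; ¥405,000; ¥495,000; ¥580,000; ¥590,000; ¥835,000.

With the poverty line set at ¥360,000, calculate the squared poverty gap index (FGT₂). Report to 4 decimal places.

Incomes under z: ¥185,000, ¥225,000, ¥280,000 (q = 3 of N = 8).
Relative gaps: (360000−185000)/360000 = 0.4861; (360000−225000)/360000 = 0.3750; (360000−280000)/360000 = 0.2222.
Squared: 0.2363; 0.1406; 0.0494.
Sum = 0.426312; P₂ = 0.426312 / 8 = 0.0533.

0.0533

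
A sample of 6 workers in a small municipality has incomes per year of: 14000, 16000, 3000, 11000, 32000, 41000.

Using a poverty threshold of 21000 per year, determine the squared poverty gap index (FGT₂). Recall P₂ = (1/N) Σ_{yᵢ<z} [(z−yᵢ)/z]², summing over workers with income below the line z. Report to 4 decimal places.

0.1882

Below z: 3000, 11000, 14000, 16000 (q = 4 of N = 6).
Normalized shortfalls: (21000−3000)/21000 = 0.8571; (21000−11000)/21000 = 0.4762; (21000−14000)/21000 = 0.3333; (21000−16000)/21000 = 0.2381.
Squared: 0.7347; 0.2268; 0.1111; 0.0567.
Sum = 1.129252; P₂ = 1.129252 / 6 = 0.1882.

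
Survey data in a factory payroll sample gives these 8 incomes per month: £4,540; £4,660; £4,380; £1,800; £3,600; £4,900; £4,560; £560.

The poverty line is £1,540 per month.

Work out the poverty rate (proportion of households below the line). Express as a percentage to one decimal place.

12.5%

1 of the 8 households have income below £1,540.
H = 1/8 = 12.5%.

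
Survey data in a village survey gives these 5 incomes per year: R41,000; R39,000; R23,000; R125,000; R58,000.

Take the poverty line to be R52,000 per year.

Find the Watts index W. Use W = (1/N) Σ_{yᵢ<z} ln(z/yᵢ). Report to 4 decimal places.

0.2682

Below z: R23,000, R39,000, R41,000 (q = 3 of N = 5).
Log shortfalls: ln(52000/23000) = 0.8157; ln(52000/39000) = 0.2877; ln(52000/41000) = 0.2377.
W = 1.341103 / 5 = 0.2682.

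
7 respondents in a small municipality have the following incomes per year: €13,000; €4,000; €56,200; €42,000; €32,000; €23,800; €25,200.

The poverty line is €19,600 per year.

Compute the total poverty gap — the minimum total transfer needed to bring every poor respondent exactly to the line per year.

€22,200

Incomes under z: €4,000, €13,000 (q = 2 of N = 7).
Individual gaps: 19600−4000 = 15600; 19600−13000 = 6600.
Aggregate gap = €22,200.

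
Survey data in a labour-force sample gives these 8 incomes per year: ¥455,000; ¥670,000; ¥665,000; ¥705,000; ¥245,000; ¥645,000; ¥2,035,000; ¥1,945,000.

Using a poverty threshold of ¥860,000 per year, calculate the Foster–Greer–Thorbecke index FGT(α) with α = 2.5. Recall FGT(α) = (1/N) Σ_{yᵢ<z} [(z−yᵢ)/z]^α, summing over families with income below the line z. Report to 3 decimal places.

Below the line: ¥245,000, ¥455,000, ¥645,000, ¥665,000, ¥670,000, ¥705,000 (q = 6 of N = 8).
Shortfall ratios: (860000−245000)/860000 = 0.7151; (860000−455000)/860000 = 0.4709; (860000−645000)/860000 = 0.2500; (860000−665000)/860000 = 0.2267; (860000−670000)/860000 = 0.2209; (860000−705000)/860000 = 0.1802.
Raised to α = 2.5: 0.43246; 0.15219; 0.03125; 0.02448; 0.02294; 0.01379.
Sum = 0.677112; FGT(2.5) = 0.677112 / 8 = 0.085.

0.085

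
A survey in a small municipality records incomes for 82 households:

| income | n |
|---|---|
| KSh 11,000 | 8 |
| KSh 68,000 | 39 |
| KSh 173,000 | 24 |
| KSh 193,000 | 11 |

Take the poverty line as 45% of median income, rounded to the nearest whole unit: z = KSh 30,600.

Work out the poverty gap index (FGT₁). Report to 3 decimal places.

0.062

Below z: 8×KSh 11,000 (q = 8 of N = 82).
Normalized shortfalls: (30600−11000)/30600 = 0.6405 (×8).
Sum of shortfalls = 5.124183; P₁ averages over all N: 5.124183 / 82 = 0.062.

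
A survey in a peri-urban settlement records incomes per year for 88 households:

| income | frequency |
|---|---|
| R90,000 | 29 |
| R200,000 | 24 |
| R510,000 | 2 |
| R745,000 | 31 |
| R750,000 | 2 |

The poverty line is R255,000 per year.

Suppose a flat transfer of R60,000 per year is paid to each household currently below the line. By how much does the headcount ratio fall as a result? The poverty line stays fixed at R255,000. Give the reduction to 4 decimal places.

Before: below the line — 29×R90,000, 24×R200,000; headcount ratio = 0.602273.
After the R60,000 transfer: below the line — 29×R150,000; headcount ratio = 0.329545.
Reduction = 0.602273 − 0.329545 = 0.2727.

0.2727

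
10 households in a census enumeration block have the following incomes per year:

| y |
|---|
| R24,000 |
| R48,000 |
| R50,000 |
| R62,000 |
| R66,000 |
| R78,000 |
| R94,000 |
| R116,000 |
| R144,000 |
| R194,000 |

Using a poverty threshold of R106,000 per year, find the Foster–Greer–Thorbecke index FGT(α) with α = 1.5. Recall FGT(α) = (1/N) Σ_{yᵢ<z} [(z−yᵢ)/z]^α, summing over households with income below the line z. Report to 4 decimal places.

0.2142

Incomes under z: R24,000, R48,000, R50,000, R62,000, R66,000, R78,000, R94,000 (q = 7 of N = 10).
Shortfall ratios: (106000−24000)/106000 = 0.7736; (106000−48000)/106000 = 0.5472; (106000−50000)/106000 = 0.5283; (106000−62000)/106000 = 0.4151; (106000−66000)/106000 = 0.3774; (106000−78000)/106000 = 0.2642; (106000−94000)/106000 = 0.1132.
Raised to α = 1.5: 0.68040; 0.40475; 0.38399; 0.26744; 0.23181; 0.13576; 0.03809.
Sum = 2.142234; FGT(1.5) = 2.142234 / 10 = 0.2142.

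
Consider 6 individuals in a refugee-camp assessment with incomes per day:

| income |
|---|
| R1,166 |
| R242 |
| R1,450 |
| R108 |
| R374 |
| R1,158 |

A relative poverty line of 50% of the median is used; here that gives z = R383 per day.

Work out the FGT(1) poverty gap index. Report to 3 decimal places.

Poor units: R108, R242, R374 (q = 3 of N = 6).
Normalized shortfalls: (383−108)/383 = 0.7180; (383−242)/383 = 0.3681; (383−374)/383 = 0.0235.
Σ = 1.109661. Dividing by the full population N = 6 gives P₁ = 0.185.

0.185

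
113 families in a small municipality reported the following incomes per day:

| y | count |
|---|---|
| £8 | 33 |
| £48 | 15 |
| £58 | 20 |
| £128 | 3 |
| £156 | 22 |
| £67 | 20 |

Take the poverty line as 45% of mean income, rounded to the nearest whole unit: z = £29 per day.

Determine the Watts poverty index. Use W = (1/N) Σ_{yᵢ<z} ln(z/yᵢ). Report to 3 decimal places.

Poor units: 33×£8 (q = 33 of N = 113).
Log gaps: ln(29/8) = 1.2879 (×33).
W = 42.499192 / 113 = 0.376.

0.376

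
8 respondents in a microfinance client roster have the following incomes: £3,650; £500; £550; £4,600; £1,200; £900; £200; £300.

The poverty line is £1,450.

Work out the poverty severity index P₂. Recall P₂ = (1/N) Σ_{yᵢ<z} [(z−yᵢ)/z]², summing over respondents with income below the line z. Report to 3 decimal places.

0.295

Below the line: £200, £300, £500, £550, £900, £1,200 (q = 6 of N = 8).
Relative gaps: (1450−200)/1450 = 0.8621; (1450−300)/1450 = 0.7931; (1450−500)/1450 = 0.6552; (1450−550)/1450 = 0.6207; (1450−900)/1450 = 0.3793; (1450−1200)/1450 = 0.1724.
Squared: 0.7432; 0.6290; 0.4293; 0.3853; 0.1439; 0.0297.
Sum = 2.360285; P₂ = 2.360285 / 8 = 0.295.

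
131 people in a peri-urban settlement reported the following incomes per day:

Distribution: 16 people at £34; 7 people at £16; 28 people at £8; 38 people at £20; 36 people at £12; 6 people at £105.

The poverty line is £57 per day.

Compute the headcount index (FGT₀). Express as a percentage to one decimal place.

95.4%

125 of the 131 people have income below £57.
H = 125/131 = 95.4%.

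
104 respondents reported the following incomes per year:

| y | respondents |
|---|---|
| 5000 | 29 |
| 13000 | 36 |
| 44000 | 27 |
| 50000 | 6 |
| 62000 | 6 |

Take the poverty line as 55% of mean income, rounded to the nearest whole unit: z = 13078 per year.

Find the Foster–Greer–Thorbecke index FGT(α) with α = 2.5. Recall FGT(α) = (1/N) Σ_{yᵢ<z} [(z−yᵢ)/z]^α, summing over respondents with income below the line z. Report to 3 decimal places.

Below z: 29×5000, 36×13000 (q = 65 of N = 104).
Relative gaps: (13078−5000)/13078 = 0.6177 (×29); (13078−13000)/13078 = 0.0060 (×36).
Raised to α = 2.5: 0.29985 (×29); 0.00000 (×36).
Sum = 8.695794; FGT(2.5) = 8.695794 / 104 = 0.084.

0.084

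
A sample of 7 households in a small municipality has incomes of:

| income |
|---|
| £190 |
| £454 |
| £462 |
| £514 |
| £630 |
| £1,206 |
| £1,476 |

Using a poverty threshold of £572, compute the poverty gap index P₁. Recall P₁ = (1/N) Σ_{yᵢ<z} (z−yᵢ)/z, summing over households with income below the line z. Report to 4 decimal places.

Poor units: £190, £454, £462, £514 (q = 4 of N = 7).
Normalized shortfalls: (572−190)/572 = 0.6678; (572−454)/572 = 0.2063; (572−462)/572 = 0.1923; (572−514)/572 = 0.1014.
Sum of shortfalls = 1.167832; P₁ averages over all N: 1.167832 / 7 = 0.1668.

0.1668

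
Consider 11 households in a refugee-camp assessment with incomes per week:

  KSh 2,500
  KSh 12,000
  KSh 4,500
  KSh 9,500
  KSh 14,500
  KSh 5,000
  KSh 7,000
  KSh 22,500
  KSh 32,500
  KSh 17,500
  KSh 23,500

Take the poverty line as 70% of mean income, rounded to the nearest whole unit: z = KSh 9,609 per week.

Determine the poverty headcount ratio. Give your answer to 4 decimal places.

0.4545

5 of the 11 households have income below KSh 9,609.
H = 5/11 = 0.4545.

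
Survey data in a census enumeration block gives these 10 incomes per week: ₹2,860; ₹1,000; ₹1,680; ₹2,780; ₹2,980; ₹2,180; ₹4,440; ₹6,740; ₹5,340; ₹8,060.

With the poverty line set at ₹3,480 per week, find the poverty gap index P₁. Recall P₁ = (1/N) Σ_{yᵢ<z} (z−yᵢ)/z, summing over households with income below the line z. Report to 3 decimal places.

Poor units: ₹1,000, ₹1,680, ₹2,180, ₹2,780, ₹2,860, ₹2,980 (q = 6 of N = 10).
Gap ratios (z−y)/z: (3480−1000)/3480 = 0.7126; (3480−1680)/3480 = 0.5172; (3480−2180)/3480 = 0.3736; (3480−2780)/3480 = 0.2011; (3480−2860)/3480 = 0.1782; (3480−2980)/3480 = 0.1437.
Σ = 2.126437. Dividing by the full population N = 10 gives P₁ = 0.213.

0.213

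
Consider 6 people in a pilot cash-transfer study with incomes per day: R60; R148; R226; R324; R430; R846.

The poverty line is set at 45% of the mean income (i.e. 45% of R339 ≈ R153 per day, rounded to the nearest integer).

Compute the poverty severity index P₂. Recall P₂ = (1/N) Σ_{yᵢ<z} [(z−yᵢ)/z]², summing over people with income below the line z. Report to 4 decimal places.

0.0618

Poor units: R60, R148 (q = 2 of N = 6).
Gap ratios (z−y)/z: (153−60)/153 = 0.6078; (153−148)/153 = 0.0327.
Squared: 0.3695; 0.0011.
Sum = 0.370541; P₂ = 0.370541 / 6 = 0.0618.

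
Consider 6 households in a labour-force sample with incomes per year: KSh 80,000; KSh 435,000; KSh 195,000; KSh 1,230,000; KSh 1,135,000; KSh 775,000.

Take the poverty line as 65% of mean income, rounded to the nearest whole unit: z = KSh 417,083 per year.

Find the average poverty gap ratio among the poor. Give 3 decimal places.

Below z: KSh 80,000, KSh 195,000 (q = 2 of N = 6).
Relative gaps: 0.8082, 0.5325; sum = 1.340659.
The income-gap ratio divides by q (the poor only): 1.340659 / 2 = 0.670.

0.670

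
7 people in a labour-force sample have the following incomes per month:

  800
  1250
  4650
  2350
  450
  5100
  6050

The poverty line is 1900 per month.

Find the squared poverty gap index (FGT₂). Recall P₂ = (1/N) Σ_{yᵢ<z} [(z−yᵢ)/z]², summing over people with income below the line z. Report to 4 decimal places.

Poor units: 450, 800, 1250 (q = 3 of N = 7).
Relative gaps: (1900−450)/1900 = 0.7632; (1900−800)/1900 = 0.5789; (1900−1250)/1900 = 0.3421.
Squared: 0.5824; 0.3352; 0.1170.
Sum = 1.034626; P₂ = 1.034626 / 7 = 0.1478.

0.1478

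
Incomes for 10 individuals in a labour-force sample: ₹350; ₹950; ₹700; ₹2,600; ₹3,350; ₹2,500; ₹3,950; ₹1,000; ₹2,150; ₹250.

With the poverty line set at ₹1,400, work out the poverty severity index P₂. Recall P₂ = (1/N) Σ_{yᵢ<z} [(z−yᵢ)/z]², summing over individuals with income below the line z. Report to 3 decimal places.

0.167

Below z: ₹250, ₹350, ₹700, ₹950, ₹1,000 (q = 5 of N = 10).
Relative gaps: (1400−250)/1400 = 0.8214; (1400−350)/1400 = 0.7500; (1400−700)/1400 = 0.5000; (1400−950)/1400 = 0.3214; (1400−1000)/1400 = 0.2857.
Squared: 0.6747; 0.5625; 0.2500; 0.1033; 0.0816.
Sum = 1.672194; P₂ = 1.672194 / 10 = 0.167.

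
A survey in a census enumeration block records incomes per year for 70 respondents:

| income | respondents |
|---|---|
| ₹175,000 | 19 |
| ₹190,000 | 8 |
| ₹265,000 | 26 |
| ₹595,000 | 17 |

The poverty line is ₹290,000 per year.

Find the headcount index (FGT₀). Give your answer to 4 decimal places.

0.7571

53 of the 70 respondents have income below ₹290,000.
H = 53/70 = 0.7571.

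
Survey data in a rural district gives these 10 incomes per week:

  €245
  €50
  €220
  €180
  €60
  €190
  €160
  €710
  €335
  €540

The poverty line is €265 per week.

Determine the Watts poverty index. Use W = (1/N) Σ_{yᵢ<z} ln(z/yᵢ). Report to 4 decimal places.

Poor units: €50, €60, €160, €180, €190, €220, €245 (q = 7 of N = 10).
ln(z/y) terms: ln(265/50) = 1.6677; ln(265/60) = 1.4854; ln(265/160) = 0.5046; ln(265/180) = 0.3868; ln(265/190) = 0.3327; ln(265/220) = 0.1861; ln(265/245) = 0.0785.
W = 4.641701 / 10 = 0.4642.

0.4642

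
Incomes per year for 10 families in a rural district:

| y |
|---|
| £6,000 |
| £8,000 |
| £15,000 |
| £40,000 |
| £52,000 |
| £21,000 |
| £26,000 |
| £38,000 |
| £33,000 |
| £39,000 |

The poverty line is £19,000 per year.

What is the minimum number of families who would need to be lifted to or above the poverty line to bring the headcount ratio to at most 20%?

3 of the 10 families are poor, so H = 3/10 = 0.300.
A headcount ratio of at most 20% allows at most ⌊0.20 × 10⌋ = 2 poor families.
So at least 3 − 2 = 1 must be lifted.

1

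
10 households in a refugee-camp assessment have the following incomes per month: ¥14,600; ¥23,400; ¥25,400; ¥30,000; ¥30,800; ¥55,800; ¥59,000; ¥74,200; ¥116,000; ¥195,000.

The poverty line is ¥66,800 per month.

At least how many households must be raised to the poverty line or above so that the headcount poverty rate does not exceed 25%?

7 of the 10 households are poor, so H = 7/10 = 0.700.
A headcount ratio of at most 25% allows at most ⌊0.25 × 10⌋ = 2 poor households.
So at least 7 − 2 = 5 must be lifted.

5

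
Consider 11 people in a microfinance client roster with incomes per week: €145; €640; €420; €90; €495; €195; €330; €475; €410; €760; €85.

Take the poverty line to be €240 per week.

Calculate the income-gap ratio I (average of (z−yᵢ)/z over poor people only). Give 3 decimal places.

0.464

Incomes under z: €85, €90, €145, €195 (q = 4 of N = 11).
Relative gaps: 0.6458, 0.6250, 0.3958, 0.1875; sum = 1.854167.
The income-gap ratio divides by q (the poor only): 1.854167 / 4 = 0.464.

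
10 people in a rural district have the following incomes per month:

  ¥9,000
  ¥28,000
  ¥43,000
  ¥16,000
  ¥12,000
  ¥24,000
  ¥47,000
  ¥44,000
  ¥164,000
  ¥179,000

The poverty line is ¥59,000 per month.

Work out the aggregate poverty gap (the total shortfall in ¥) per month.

¥249,000

Incomes under z: ¥9,000, ¥12,000, ¥16,000, ¥24,000, ¥28,000, ¥43,000, ¥44,000, ¥47,000 (q = 8 of N = 10).
Individual gaps: 59000−9000 = 50000; 59000−12000 = 47000; 59000−16000 = 43000; 59000−24000 = 35000; 59000−28000 = 31000; 59000−43000 = 16000; 59000−44000 = 15000; 59000−47000 = 12000.
Aggregate gap = ¥249,000.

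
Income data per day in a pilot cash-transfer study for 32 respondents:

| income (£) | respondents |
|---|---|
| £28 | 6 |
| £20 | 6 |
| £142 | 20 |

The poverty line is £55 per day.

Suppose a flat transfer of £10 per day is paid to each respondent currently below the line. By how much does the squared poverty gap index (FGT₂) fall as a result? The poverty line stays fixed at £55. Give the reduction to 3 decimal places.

Before: below the line — 6×£20, 6×£28; squared poverty gap index (FGT₂) = 0.12112.
After the £10 transfer: below the line — 6×£30, 6×£38; squared poverty gap index (FGT₂) = 0.05665.
Reduction = 0.12112 − 0.05665 = 0.064.

0.064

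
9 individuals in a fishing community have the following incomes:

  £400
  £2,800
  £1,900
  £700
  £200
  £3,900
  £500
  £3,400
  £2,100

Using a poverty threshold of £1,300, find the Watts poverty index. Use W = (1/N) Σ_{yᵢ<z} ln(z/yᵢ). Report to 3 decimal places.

0.514

Poor units: £200, £400, £500, £700 (q = 4 of N = 9).
Log shortfalls: ln(1300/200) = 1.8718; ln(1300/400) = 1.1787; ln(1300/500) = 0.9555; ln(1300/700) = 0.6190.
W = 4.625008 / 9 = 0.514.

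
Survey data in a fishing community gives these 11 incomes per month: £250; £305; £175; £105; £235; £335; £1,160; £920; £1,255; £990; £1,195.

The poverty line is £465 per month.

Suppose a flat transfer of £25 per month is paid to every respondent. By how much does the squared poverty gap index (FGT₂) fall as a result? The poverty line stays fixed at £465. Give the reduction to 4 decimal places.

Before: below the line — £105, £175, £235, £250, £305, £335; squared poverty gap index (FGT₂) = 0.149392.
After the £25 transfer: below the line — £130, £200, £260, £275, £330, £360; squared poverty gap index (FGT₂) = 0.121853.
Reduction = 0.149392 − 0.121853 = 0.0275.

0.0275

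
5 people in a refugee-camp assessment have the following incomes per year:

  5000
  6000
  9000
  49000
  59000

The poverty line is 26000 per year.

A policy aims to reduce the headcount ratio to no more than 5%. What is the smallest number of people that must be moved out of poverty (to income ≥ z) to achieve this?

3

Currently q = 3 of N = 5 are below the line (H = 0.600).
A headcount ratio of at most 5% allows at most ⌊0.05 × 5⌋ = 0 poor people.
So at least 3 − 0 = 3 must be lifted.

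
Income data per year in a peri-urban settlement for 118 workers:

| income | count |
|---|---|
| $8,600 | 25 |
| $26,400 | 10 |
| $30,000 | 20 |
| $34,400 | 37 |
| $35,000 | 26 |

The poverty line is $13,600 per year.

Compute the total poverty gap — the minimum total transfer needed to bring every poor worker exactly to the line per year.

$125,000

Incomes under z: 25×$8,600 (q = 25 of N = 118).
Individual gaps: 25×(13600−8600) = 125000.
Aggregate gap = $125,000.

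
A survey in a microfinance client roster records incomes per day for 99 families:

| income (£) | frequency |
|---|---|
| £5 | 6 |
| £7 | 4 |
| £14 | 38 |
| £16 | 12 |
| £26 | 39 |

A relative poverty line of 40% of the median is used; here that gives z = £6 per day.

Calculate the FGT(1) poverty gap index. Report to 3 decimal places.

0.010

Poor units: 6×£5 (q = 6 of N = 99).
Relative gaps: (6−5)/6 = 0.1667 (×6).
Σ = 1.000000. Dividing by the full population N = 99 gives P₁ = 0.010.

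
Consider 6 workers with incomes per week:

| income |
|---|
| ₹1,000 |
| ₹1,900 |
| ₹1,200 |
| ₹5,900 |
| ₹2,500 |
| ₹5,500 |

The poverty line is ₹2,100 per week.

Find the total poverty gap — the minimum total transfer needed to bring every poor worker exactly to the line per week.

Poor units: ₹1,000, ₹1,200, ₹1,900 (q = 3 of N = 6).
Individual gaps: 2100−1000 = 1100; 2100−1200 = 900; 2100−1900 = 200.
Aggregate gap = ₹2,200.

₹2,200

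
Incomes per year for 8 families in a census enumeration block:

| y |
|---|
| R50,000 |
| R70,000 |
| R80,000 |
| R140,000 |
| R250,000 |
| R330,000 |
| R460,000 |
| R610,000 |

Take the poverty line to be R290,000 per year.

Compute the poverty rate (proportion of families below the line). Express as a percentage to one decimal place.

5 of the 8 families have income below R290,000.
H = 5/8 = 62.5%.

62.5%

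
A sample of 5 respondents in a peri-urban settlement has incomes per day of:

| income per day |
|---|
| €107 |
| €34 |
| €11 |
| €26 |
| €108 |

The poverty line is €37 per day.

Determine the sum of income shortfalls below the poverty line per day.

€40

Incomes under z: €11, €26, €34 (q = 3 of N = 5).
Individual gaps: 37−11 = 26; 37−26 = 11; 37−34 = 3.
Aggregate gap = €40.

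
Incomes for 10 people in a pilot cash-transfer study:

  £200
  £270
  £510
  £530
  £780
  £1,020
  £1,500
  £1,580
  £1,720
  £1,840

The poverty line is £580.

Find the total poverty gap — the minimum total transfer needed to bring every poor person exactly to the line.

£810

Below the line: £200, £270, £510, £530 (q = 4 of N = 10).
Individual gaps: 580−200 = 380; 580−270 = 310; 580−510 = 70; 580−530 = 50.
Aggregate gap = £810.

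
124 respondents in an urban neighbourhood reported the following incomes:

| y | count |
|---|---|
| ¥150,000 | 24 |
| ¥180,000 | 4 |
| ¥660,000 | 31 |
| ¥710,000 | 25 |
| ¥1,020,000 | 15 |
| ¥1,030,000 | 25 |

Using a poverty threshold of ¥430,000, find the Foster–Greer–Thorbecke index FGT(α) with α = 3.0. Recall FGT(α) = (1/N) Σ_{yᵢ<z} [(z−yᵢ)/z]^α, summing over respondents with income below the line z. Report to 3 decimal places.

Below z: 24×¥150,000, 4×¥180,000 (q = 28 of N = 124).
Shortfall ratios: (430000−150000)/430000 = 0.6512 (×24); (430000−180000)/430000 = 0.5814 (×4).
Raised to α = 3.0: 0.27610 (×24); 0.19652 (×4).
Sum = 7.412530; FGT(3.0) = 7.412530 / 124 = 0.060.

0.060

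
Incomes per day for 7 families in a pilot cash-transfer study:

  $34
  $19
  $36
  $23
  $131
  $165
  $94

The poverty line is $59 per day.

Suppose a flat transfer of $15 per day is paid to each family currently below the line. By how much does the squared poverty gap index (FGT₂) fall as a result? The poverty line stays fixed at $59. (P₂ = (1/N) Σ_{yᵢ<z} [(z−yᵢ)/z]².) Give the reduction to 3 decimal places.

0.116

Before: below the line — $19, $23, $34, $36; squared poverty gap index (FGT₂) = 0.16621.
After the $15 transfer: below the line — $34, $38, $49, $51; squared poverty gap index (FGT₂) = 0.05048.
Reduction = 0.16621 − 0.05048 = 0.116.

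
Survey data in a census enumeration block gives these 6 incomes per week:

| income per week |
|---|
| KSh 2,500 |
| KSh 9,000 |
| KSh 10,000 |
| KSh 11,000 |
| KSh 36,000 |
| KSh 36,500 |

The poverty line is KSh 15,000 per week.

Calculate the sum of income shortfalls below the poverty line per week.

KSh 27,500

Below the line: KSh 2,500, KSh 9,000, KSh 10,000, KSh 11,000 (q = 4 of N = 6).
Individual gaps: 15000−2500 = 12500; 15000−9000 = 6000; 15000−10000 = 5000; 15000−11000 = 4000.
Aggregate gap = KSh 27,500.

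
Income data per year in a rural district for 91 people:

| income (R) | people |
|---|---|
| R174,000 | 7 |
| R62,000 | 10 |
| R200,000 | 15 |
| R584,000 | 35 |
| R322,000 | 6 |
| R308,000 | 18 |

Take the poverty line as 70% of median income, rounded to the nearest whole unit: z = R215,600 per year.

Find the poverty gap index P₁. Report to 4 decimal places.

0.1051

Below z: 10×R62,000, 7×R174,000, 15×R200,000 (q = 32 of N = 91).
Gap ratios (z−y)/z: (215600−62000)/215600 = 0.7124 (×10); (215600−174000)/215600 = 0.1929 (×7); (215600−200000)/215600 = 0.0724 (×15).
Sum of shortfalls = 9.560297; P₁ averages over all N: 9.560297 / 91 = 0.1051.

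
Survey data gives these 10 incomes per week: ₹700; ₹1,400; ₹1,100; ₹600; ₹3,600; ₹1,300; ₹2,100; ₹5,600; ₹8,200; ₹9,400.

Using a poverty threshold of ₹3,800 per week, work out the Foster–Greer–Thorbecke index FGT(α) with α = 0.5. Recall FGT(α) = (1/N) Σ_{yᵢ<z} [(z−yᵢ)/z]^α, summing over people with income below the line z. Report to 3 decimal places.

0.517

Poor units: ₹600, ₹700, ₹1,100, ₹1,300, ₹1,400, ₹2,100, ₹3,600 (q = 7 of N = 10).
Shortfall ratios: (3800−600)/3800 = 0.8421; (3800−700)/3800 = 0.8158; (3800−1100)/3800 = 0.7105; (3800−1300)/3800 = 0.6579; (3800−1400)/3800 = 0.6316; (3800−2100)/3800 = 0.4474; (3800−3600)/3800 = 0.0526.
Raised to α = 0.5: 0.91766; 0.90321; 0.84293; 0.81111; 0.79472; 0.66886; 0.22942.
Sum = 5.167899; FGT(0.5) = 5.167899 / 10 = 0.517.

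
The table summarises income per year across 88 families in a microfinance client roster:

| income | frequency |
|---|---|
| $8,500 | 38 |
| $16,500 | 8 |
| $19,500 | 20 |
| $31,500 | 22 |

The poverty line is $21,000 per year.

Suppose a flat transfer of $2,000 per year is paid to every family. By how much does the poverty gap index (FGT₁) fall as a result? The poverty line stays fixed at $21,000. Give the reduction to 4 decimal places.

Before: below the line — 38×$8,500, 8×$16,500, 20×$19,500; poverty gap index (FGT₁) = 0.292749.
After the $2,000 transfer: below the line — 38×$10,500, 8×$18,500; poverty gap index (FGT₁) = 0.226732.
Reduction = 0.292749 − 0.226732 = 0.0660.

0.0660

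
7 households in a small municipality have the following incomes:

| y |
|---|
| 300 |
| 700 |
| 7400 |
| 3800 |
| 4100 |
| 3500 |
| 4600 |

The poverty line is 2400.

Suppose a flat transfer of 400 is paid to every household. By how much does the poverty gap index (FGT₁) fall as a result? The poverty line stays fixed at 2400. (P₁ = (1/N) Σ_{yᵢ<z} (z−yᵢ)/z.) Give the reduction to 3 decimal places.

0.048

Before: below the line — 300, 700; poverty gap index (FGT₁) = 0.22619.
After the 400 transfer: below the line — 700, 1100; poverty gap index (FGT₁) = 0.17857.
Reduction = 0.22619 − 0.17857 = 0.048.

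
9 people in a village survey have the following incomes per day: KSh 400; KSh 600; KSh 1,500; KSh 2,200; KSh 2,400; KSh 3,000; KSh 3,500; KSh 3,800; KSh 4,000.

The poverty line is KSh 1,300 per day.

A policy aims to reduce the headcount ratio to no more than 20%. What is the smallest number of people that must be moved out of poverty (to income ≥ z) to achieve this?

Currently q = 2 of N = 9 are below the line (H = 0.222).
A headcount ratio of at most 20% allows at most ⌊0.20 × 9⌋ = 1 poor people.
So at least 2 − 1 = 1 must be lifted.

1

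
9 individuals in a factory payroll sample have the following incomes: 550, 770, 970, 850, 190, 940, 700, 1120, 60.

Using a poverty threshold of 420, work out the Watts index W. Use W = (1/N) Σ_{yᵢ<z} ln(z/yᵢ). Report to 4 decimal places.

0.3043

Poor units: 60, 190 (q = 2 of N = 9).
Log gaps: ln(420/60) = 1.9459; ln(420/190) = 0.7932.
W = 2.739141 / 9 = 0.3043.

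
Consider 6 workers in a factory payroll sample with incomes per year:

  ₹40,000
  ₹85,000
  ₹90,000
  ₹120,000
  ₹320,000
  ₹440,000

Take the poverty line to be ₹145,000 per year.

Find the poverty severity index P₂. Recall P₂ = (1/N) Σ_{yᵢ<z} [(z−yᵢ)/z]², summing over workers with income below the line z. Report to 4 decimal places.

Poor units: ₹40,000, ₹85,000, ₹90,000, ₹120,000 (q = 4 of N = 6).
Relative gaps: (145000−40000)/145000 = 0.7241; (145000−85000)/145000 = 0.4138; (145000−90000)/145000 = 0.3793; (145000−120000)/145000 = 0.1724.
Squared: 0.5244; 0.1712; 0.1439; 0.0297.
Sum = 0.869203; P₂ = 0.869203 / 6 = 0.1449.

0.1449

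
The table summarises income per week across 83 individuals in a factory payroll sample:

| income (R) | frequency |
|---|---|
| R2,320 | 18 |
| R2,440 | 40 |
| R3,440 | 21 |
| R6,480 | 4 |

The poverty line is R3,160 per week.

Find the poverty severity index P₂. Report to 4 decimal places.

0.0403

Incomes under z: 18×R2,320, 40×R2,440 (q = 58 of N = 83).
Shortfall ratios: (3160−2320)/3160 = 0.2658 (×18); (3160−2440)/3160 = 0.2278 (×40).
Squared: 0.0707 (×18); 0.0519 (×40).
Sum = 3.348502; P₂ = 3.348502 / 83 = 0.0403.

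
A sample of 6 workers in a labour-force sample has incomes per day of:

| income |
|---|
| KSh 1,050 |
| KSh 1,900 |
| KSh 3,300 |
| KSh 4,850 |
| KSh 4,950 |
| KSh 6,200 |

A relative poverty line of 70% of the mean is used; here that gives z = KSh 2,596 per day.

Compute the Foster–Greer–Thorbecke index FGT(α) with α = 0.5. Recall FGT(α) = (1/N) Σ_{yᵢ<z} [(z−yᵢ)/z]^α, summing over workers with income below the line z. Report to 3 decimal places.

0.215

Poor units: KSh 1,050, KSh 1,900 (q = 2 of N = 6).
Shortfall ratios: (2596−1050)/2596 = 0.5955; (2596−1900)/2596 = 0.2681.
Raised to α = 0.5: 0.77171; 0.51779.
Sum = 1.289495; FGT(0.5) = 1.289495 / 6 = 0.215.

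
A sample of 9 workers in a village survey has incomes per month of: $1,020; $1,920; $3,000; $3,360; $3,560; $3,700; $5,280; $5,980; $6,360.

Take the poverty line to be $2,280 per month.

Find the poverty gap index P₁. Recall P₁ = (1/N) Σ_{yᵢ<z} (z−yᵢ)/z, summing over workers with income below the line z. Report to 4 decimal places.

0.0789

Below the line: $1,020, $1,920 (q = 2 of N = 9).
Normalized shortfalls: (2280−1020)/2280 = 0.5526; (2280−1920)/2280 = 0.1579.
Σ = 0.710526. Dividing by the full population N = 9 gives P₁ = 0.0789.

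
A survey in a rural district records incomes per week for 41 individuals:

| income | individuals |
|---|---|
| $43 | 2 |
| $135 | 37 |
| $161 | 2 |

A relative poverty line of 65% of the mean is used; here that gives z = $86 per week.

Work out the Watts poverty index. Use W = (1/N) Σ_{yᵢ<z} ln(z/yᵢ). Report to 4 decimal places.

Poor units: 2×$43 (q = 2 of N = 41).
ln(z/y) terms: ln(86/43) = 0.6931 (×2).
W = 1.386294 / 41 = 0.0338.

0.0338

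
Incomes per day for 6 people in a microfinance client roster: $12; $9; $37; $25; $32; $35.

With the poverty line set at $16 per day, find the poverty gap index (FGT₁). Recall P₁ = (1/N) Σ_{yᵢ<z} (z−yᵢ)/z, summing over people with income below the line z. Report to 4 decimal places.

0.1146

Incomes under z: $9, $12 (q = 2 of N = 6).
Shortfall ratios: (16−9)/16 = 0.4375; (16−12)/16 = 0.2500.
Σ = 0.687500. Dividing by the full population N = 6 gives P₁ = 0.1146.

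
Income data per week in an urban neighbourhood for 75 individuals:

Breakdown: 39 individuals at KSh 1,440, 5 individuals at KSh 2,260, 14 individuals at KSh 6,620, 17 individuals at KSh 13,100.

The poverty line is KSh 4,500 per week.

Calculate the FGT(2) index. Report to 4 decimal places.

0.2570

Poor units: 39×KSh 1,440, 5×KSh 2,260 (q = 44 of N = 75).
Relative gaps: (4500−1440)/4500 = 0.6800 (×39); (4500−2260)/4500 = 0.4978 (×5).
Squared: 0.4624 (×39); 0.2478 (×5).
Sum = 19.272514; P₂ = 19.272514 / 75 = 0.2570.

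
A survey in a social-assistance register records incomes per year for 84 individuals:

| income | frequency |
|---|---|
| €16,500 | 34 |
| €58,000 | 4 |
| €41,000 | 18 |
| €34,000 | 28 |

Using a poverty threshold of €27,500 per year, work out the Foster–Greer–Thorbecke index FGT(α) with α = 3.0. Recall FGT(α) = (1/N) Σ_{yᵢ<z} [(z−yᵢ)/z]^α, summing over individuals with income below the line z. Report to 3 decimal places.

Incomes under z: 34×€16,500 (q = 34 of N = 84).
Gap ratios (z−y)/z: (27500−16500)/27500 = 0.4000 (×34).
Raised to α = 3.0: 0.06400 (×34).
Sum = 2.176000; FGT(3.0) = 2.176000 / 84 = 0.026.

0.026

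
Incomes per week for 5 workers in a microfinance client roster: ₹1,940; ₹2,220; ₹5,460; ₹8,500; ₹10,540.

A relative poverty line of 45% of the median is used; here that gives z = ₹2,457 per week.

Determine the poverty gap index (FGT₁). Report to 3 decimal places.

0.061

Poor units: ₹1,940, ₹2,220 (q = 2 of N = 5).
Relative gaps: (2457−1940)/2457 = 0.2104; (2457−2220)/2457 = 0.0965.
Sum of shortfalls = 0.306878; P₁ averages over all N: 0.306878 / 5 = 0.061.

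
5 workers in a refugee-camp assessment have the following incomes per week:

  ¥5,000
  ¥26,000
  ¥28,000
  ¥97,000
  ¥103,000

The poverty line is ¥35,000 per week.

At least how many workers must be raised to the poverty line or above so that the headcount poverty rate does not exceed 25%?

Currently q = 3 of N = 5 are below the line (H = 0.600).
A headcount ratio of at most 25% allows at most ⌊0.25 × 5⌋ = 1 poor workers.
So at least 3 − 1 = 2 must be lifted.

2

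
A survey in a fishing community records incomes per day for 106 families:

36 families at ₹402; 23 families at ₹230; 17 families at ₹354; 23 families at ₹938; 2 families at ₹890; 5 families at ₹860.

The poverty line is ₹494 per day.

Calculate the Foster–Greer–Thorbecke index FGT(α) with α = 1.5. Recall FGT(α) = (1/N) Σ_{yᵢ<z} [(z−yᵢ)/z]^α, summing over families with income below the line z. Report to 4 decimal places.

0.1363

Incomes under z: 23×₹230, 17×₹354, 36×₹402 (q = 76 of N = 106).
Gap ratios (z−y)/z: (494−230)/494 = 0.5344 (×23); (494−354)/494 = 0.2834 (×17); (494−402)/494 = 0.1862 (×36).
Raised to α = 1.5: 0.39067 (×23); 0.15087 (×17); 0.08037 (×36).
Sum = 14.443607; FGT(1.5) = 14.443607 / 106 = 0.1363.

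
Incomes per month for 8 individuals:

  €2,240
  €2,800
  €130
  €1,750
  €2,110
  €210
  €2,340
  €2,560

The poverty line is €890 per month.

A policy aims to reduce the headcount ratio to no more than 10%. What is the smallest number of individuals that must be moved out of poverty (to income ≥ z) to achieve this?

Currently q = 2 of N = 8 are below the line (H = 0.250).
A headcount ratio of at most 10% allows at most ⌊0.10 × 8⌋ = 0 poor individuals.
So at least 2 − 0 = 2 must be lifted.

2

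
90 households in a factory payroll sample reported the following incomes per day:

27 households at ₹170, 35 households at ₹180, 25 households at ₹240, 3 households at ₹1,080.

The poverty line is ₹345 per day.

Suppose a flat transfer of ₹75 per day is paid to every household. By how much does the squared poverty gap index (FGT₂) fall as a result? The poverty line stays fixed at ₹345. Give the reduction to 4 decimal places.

Before: below the line — 27×₹170, 35×₹180, 25×₹240; squared poverty gap index (FGT₂) = 0.191871.
After the ₹75 transfer: below the line — 27×₹245, 35×₹255, 25×₹315; squared poverty gap index (FGT₂) = 0.053770.
Reduction = 0.191871 − 0.053770 = 0.1381.

0.1381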